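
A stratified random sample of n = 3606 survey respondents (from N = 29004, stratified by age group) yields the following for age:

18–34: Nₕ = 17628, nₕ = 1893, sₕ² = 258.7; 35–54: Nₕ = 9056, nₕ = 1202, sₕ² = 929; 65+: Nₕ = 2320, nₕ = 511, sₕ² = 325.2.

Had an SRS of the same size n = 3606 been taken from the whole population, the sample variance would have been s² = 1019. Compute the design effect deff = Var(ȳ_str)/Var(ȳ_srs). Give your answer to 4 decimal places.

Var(ȳ_str) = Σ Wₕ²(1−fₕ)sₕ²/nₕ with Wₕ = Nₕ/29004:
  18–34: (17628/29004)²·(1−1893/17628)·258.7/1893 = 0.045060895
  35–54: (9056/29004)²·(1−1202/9056)·929/1202 = 0.065346565
  65+: (2320/29004)²·(1−511/2320)·325.2/511 = 0.0031749756
  → Var(ȳ_str) = 0.11358244.
Var(ȳ_srs) = (1 − 3606/29004)·1019/3606 = 0.2474515.
deff = 0.11358244 / 0.2474515 = 0.4590.

0.4590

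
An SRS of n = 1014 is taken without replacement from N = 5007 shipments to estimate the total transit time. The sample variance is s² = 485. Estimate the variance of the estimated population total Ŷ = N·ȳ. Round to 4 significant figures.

Var(Ŷ) = N²·Var(ȳ) = N²·(1 − n/N)·s²/n.
f = 1014/5007 = 0.20251648; Var(ȳ) = 0.79748352·485/1014 = 0.38143936.
Var(Ŷ) = 5007² · 0.38143936 = 9.5627034 × 10^6.

9.563 × 10^6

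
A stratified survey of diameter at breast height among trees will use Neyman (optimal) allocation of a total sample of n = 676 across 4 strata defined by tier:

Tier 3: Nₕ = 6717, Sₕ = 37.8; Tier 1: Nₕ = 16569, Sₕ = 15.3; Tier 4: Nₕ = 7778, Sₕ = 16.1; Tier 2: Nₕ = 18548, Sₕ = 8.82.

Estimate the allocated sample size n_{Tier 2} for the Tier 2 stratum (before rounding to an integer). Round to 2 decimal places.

Neyman allocation: nₕ = n·NₕSₕ / Σⱼ NⱼSⱼ.
Σ NⱼSⱼ = 6717·37.8 + 16569·15.3 + 7778·16.1 + 18548·8.82 = 796227.46.
n_{Tier 2} = 676·18548·8.82 / 796227.46 = 138.89.

138.89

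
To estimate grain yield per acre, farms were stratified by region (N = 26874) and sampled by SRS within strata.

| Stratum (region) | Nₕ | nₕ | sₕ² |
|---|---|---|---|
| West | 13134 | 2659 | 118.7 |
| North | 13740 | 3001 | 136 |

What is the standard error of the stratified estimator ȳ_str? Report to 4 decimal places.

0.1333

Var(ȳ_str) = Σₕ Wₕ²(1 − fₕ)sₕ²/nₕ with Wₕ = Nₕ/N, N = 26874.
West: Wₕ = 0.48872516; term = 0.48872516²·(1 − 0.20245165)·118.7/2659 = 0.0085039128.
North: Wₕ = 0.51127484; term = 0.51127484²·(1 − 0.21841339)·136/3001 = 0.0092588887.
Sum = 0.017762802.
SE = √(0.017762802) = 0.1333.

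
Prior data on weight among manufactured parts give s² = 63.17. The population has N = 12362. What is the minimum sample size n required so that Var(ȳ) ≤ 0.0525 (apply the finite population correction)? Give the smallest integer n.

1097

Without fpc, n₀ = s²/D = 63.17/0.0525 = 1203.2381.
With fpc, (1 − n/N)·s²/n ≤ D requires n ≥ n₀/(1 + n₀/N) = 1203.2381/(1 + 1203.2381/12362) = 1096.5107.
Rounding up, n = 1097.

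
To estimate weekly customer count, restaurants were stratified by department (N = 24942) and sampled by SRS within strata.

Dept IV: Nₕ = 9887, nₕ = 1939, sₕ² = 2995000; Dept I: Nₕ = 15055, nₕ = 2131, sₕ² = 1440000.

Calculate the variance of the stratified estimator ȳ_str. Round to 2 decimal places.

Var(ȳ_str) = Σₕ Wₕ²(1 − fₕ)sₕ²/nₕ with Wₕ = Nₕ/N, N = 24942.
Dept IV: Wₕ = 0.39639965; term = 0.39639965²·(1 − 0.19611611)·2995000/1939 = 195.1097.
Dept I: Wₕ = 0.60360035; term = 0.60360035²·(1 − 0.14154766)·1440000/2131 = 211.34608.
Sum = 406.45578.

406.46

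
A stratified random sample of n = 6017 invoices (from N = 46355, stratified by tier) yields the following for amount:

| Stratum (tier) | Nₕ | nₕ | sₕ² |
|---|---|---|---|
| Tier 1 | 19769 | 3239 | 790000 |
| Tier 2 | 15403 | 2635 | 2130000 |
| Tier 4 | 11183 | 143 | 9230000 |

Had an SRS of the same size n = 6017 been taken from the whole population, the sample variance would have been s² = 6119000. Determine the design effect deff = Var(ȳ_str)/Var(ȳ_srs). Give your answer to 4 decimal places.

Var(ȳ_str) = Σ Wₕ²(1−fₕ)sₕ²/nₕ with Wₕ = Nₕ/46355:
  Tier 1: (19769/46355)²·(1−3239/19769)·790000/3239 = 37.092024
  Tier 2: (15403/46355)²·(1−2635/15403)·2130000/2635 = 73.983352
  Tier 4: (11183/46355)²·(1−143/11183)·9230000/143 = 3708.5137
  → Var(ȳ_str) = 3819.5891.
Var(ȳ_srs) = (1 − 6017/46355)·6119000/6017 = 884.94895.
deff = 3819.5891 / 884.94895 = 4.3162.

4.3162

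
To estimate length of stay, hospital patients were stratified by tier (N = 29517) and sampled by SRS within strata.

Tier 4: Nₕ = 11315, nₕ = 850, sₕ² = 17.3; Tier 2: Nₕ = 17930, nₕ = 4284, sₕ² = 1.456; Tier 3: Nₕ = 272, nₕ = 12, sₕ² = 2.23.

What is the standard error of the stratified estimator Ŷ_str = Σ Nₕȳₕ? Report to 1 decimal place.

Var(Ŷ_str) = Σₕ Nₕ²(1 − fₕ)sₕ²/nₕ.
Tier 4: 11315²·(1 − 850/11315)·17.3/850 = 2.4100218 × 10^6.
Tier 2: 17930²·(1 − 4284/17930)·1.456/4284 = 83156.762.
Tier 3: 272²·(1 − 12/272)·2.23/12 = 13142.133.
Sum = 2.5063207 × 10^6.
SE = √(2.5063207 × 10^6) = 1583.1.

1583.1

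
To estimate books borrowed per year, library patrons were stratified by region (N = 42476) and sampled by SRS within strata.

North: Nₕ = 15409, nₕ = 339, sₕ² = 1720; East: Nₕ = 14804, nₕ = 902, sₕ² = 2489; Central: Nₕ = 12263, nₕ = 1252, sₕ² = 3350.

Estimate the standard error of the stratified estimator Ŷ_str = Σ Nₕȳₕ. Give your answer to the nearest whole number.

45906

Var(Ŷ_str) = Σₕ Nₕ²(1 − fₕ)sₕ²/nₕ.
North: 15409²·(1 − 339/15409)·1720/339 = 1.178193 × 10^9.
East: 14804²·(1 − 902/14804)·2489/902 = 5.6790373 × 10^8.
Central: 12263²·(1 − 1252/12263)·3350/1252 = 3.6129668 × 10^8.
Sum = 2.1073934 × 10^9.
SE = √(2.1073934 × 10^9) = 45906.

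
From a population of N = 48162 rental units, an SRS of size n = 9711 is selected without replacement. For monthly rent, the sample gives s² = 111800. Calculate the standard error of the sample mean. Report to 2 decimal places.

3.03

Under SRS without replacement, Var(ȳ) = (1 − f)·s²/n with f = n/N = 9711/48162 = 0.20163199.
Var(ȳ) = (1 − 0.20163199)·111800/9711 = 0.79836801·11.512718 = 9.1913854.
SE(ȳ) = √(9.1913854) = 3.03.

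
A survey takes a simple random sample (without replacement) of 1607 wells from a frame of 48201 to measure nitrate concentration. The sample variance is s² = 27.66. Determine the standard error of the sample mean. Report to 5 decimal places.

0.12899

Under SRS without replacement, Var(ȳ) = (1 − f)·s²/n with f = n/N = 1607/48201 = 0.03333956.
Var(ȳ) = (1 − 0.03333956)·27.66/1607 = 0.96666044·0.017212197 = 0.01663835.
SE(ȳ) = √(0.01663835) = 0.12899.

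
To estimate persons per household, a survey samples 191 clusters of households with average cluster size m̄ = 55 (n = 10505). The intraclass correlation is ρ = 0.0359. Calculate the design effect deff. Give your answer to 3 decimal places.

deff = 1 + (55 − 1)·0.0359 = 1 + 1.9386 = 2.9386.

2.939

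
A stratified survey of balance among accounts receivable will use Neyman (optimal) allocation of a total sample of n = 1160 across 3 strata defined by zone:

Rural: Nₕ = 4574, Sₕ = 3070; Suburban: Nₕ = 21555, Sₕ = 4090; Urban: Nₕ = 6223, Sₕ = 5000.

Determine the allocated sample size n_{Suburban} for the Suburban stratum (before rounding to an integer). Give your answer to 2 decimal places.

Neyman allocation: nₕ = n·NₕSₕ / Σⱼ NⱼSⱼ.
Σ NⱼSⱼ = 4574·3070 + 21555·4090 + 6223·5000 = 1.3331713 × 10^8.
n_{Suburban} = 1160·21555·4090 / (1.3331713 × 10^8) = 767.08.

767.08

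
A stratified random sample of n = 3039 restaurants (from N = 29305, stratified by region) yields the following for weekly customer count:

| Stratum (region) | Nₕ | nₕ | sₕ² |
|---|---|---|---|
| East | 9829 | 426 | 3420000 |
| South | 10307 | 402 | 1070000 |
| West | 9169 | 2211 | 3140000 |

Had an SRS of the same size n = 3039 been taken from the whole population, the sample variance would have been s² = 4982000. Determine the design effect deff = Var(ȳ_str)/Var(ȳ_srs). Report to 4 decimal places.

0.8752

Var(ȳ_str) = Σ Wₕ²(1−fₕ)sₕ²/nₕ with Wₕ = Nₕ/29305:
  East: (9829/29305)²·(1−426/9829)·3420000/426 = 863.99022
  South: (10307/29305)²·(1−402/10307)·1070000/402 = 316.41789
  West: (9169/29305)²·(1−2211/9169)·3140000/2211 = 105.50277
  → Var(ȳ_str) = 1285.9109.
Var(ȳ_srs) = (1 − 3039/29305)·4982000/3039 = 1469.3499.
deff = 1285.9109 / 1469.3499 = 0.8752.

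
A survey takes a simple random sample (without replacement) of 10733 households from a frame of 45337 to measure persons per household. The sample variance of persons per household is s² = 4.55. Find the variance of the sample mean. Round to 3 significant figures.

Under SRS without replacement, Var(ȳ) = (1 − f)·s²/n with f = n/N = 10733/45337 = 0.23673820.
Var(ȳ) = (1 − 0.23673820)·4.55/10733 = 0.76326180·4.2392621 × 10^-4 = 3.2356668 × 10^-4.

3.24 × 10^-4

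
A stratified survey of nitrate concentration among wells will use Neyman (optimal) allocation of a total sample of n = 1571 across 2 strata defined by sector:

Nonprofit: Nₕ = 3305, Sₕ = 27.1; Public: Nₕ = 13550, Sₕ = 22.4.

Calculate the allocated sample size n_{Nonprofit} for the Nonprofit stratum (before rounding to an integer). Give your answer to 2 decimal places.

357.96

Neyman allocation: nₕ = n·NₕSₕ / Σⱼ NⱼSⱼ.
Σ NⱼSⱼ = 3305·27.1 + 13550·22.4 = 393085.5.
n_{Nonprofit} = 1571·3305·27.1 / 393085.5 = 357.96.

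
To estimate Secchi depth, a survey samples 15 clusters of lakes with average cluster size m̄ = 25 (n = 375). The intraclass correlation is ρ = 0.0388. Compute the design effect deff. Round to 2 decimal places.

1.93

deff = 1 + (25 − 1)·0.0388 = 1 + 0.9312 = 1.9312.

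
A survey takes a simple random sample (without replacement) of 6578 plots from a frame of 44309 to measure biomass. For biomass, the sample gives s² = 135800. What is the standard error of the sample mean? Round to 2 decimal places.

Under SRS without replacement, Var(ȳ) = (1 − f)·s²/n with f = n/N = 6578/44309 = 0.14845742.
Var(ȳ) = (1 − 0.14845742)·135800/6578 = 0.85154258·20.644573 = 17.579733.
SE(ȳ) = √(17.579733) = 4.19.

4.19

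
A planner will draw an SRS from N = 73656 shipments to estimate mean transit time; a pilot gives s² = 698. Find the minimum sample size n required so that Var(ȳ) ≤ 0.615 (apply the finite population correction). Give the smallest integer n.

1118

Without fpc, n₀ = s²/D = 698/0.615 = 1134.9593.
With fpc, (1 − n/N)·s²/n ≤ D requires n ≥ n₀/(1 + n₀/N) = 1134.9593/(1 + 1134.9593/73656) = 1117.7362.
Rounding up, n = 1118.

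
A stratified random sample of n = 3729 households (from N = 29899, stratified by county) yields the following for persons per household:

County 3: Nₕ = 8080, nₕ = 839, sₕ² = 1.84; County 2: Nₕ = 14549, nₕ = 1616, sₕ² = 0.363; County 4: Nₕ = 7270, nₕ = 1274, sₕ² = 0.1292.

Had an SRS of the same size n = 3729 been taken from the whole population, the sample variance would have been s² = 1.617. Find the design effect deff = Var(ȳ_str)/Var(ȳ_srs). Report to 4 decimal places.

0.5158

Var(ȳ_str) = Σ Wₕ²(1−fₕ)sₕ²/nₕ with Wₕ = Nₕ/29899:
  County 3: (8080/29899)²·(1−839/8080)·1.84/839 = 1.4353323 × 10^-4
  County 2: (14549/29899)²·(1−1616/14549)·0.363/1616 = 4.7280751 × 10^-5
  County 4: (7270/29899)²·(1−1274/7270)·0.1292/1274 = 4.9451082 × 10^-6
  → Var(ȳ_str) = 1.9575909 × 10^-4.
Var(ȳ_srs) = (1 − 3729/29899)·1.617/3729 = 3.7954624 × 10^-4.
deff = (1.9575909 × 10^-4) / (3.7954624 × 10^-4) = 0.5158.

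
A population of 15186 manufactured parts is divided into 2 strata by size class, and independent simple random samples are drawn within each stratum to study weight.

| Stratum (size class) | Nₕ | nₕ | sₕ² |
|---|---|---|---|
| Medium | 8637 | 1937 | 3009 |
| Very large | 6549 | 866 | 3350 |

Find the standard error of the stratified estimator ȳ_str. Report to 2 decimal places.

Var(ȳ_str) = Σₕ Wₕ²(1 − fₕ)sₕ²/nₕ with Wₕ = Nₕ/N, N = 15186.
Medium: Wₕ = 0.56874753; term = 0.56874753²·(1 − 0.22426769)·3009/1937 = 0.38980149.
Very large: Wₕ = 0.43125247; term = 0.43125247²·(1 − 0.13223393)·3350/866 = 0.62429919.
Sum = 1.0141007.
SE = √(1.0141007) = 1.01.

1.01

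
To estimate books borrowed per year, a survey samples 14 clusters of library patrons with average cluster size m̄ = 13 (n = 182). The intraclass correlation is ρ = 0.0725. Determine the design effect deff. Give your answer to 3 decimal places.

deff = 1 + (13 − 1)·0.0725 = 1 + 0.87 = 1.87.

1.870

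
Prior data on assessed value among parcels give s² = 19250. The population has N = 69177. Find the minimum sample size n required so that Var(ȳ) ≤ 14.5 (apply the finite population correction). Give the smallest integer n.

1303

Without fpc, n₀ = s²/D = 19250/14.5 = 1327.5862.
With fpc, (1 − n/N)·s²/n ≤ D requires n ≥ n₀/(1 + n₀/N) = 1327.5862/(1 + 1327.5862/69177) = 1302.5880.
Rounding up, n = 1303.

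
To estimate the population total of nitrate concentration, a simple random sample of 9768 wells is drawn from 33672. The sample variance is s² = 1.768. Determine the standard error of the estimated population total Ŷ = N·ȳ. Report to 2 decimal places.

Var(Ŷ) = N²·Var(ȳ) = N²·(1 − n/N)·s²/n.
f = 9768/33672 = 0.29009266; Var(ȳ) = 0.70990734·1.768/9768 = 1.2849265 × 10^-4.
Var(Ŷ) = 33672² · (1.2849265 × 10^-4) = 145685.43.
SE(Ŷ) = √(145685.43) = 381.69.

381.69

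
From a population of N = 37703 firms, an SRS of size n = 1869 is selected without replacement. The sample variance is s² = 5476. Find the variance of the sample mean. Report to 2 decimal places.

Under SRS without replacement, Var(ȳ) = (1 − f)·s²/n with f = n/N = 1869/37703 = 0.04957165.
Var(ȳ) = (1 − 0.04957165)·5476/1869 = 0.95042835·2.929909 = 2.7846686.

2.78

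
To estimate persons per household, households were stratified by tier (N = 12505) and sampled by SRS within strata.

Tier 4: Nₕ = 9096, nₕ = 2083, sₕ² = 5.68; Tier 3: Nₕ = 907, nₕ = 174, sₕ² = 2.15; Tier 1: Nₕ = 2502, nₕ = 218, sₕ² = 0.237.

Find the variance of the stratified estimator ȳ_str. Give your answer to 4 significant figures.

0.001205

Var(ȳ_str) = Σₕ Wₕ²(1 − fₕ)sₕ²/nₕ with Wₕ = Nₕ/N, N = 12505.
Tier 4: Wₕ = 0.72738904; term = 0.72738904²·(1 − 0.22900176)·5.68/2083 = 0.0011123615.
Tier 3: Wₕ = 0.07253099; term = 0.07253099²·(1 − 0.19184123)·2.15/174 = 5.2533106 × 10^-5.
Tier 1: Wₕ = 0.20007997; term = 0.20007997²·(1 − 0.08713030)·0.237/218 = 3.9729021 × 10^-5.
Sum = 0.0012046236.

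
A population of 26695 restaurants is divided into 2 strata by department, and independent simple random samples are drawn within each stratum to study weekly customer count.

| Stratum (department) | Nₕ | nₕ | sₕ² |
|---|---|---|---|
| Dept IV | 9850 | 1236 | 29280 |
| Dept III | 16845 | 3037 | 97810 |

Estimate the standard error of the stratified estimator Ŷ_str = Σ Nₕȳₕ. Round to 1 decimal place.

Var(Ŷ_str) = Σₕ Nₕ²(1 − fₕ)sₕ²/nₕ.
Dept IV: 9850²·(1 − 1236/9850)·29280/1236 = 2.0099891 × 10^9.
Dept III: 16845²·(1 − 3037/16845)·97810/3037 = 7.491008 × 10^9.
Sum = 9.5009971 × 10^9.
SE = √(9.5009971 × 10^9) = 97473.1.

97473.1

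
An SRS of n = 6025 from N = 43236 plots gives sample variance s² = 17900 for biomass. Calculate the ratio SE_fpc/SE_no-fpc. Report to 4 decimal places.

f = n/N = 6025/43236 = 0.13935147.
SE_no-fpc = √(s²/n) = 1.7236457; SE_fpc = √((1−f)s²/n) = 1.5990458.
Ratio = √(1−f) = 0.92771145.

0.9277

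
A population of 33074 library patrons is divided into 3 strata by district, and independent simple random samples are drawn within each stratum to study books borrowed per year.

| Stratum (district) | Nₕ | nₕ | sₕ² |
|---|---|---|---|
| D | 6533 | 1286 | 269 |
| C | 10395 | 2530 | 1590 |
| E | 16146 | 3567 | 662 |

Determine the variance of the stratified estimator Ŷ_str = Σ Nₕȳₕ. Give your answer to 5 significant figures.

Var(Ŷ_str) = Σₕ Nₕ²(1 − fₕ)sₕ²/nₕ.
D: 6533²·(1 − 1286/6533)·269/1286 = 7.1702621 × 10^6.
C: 10395²·(1 − 2530/10395)·1590/2530 = 5.1380677 × 10^7.
E: 16146²·(1 − 3567/16146)·662/3567 = 3.7693455 × 10^7.
Sum = 9.6244394 × 10^7.

9.6244 × 10^7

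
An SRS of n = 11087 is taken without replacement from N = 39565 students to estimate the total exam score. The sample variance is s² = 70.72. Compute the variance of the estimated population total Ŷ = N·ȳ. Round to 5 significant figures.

Var(Ŷ) = N²·Var(ȳ) = N²·(1 − n/N)·s²/n.
f = 11087/39565 = 0.28022242; Var(ȳ) = 0.71977758·70.72/11087 = 0.0045912033.
Var(Ŷ) = 39565² · 0.0045912033 = 7.1870202 × 10^6.

7.1870 × 10^6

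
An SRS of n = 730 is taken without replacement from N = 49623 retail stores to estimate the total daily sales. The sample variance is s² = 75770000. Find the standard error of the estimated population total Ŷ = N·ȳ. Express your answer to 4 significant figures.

Var(Ŷ) = N²·Var(ȳ) = N²·(1 − n/N)·s²/n.
f = 730/49623 = 0.01471092; Var(ȳ) = 0.98528908·75770000/730 = 102267.61.
Var(Ŷ) = 49623² · 102267.61 = 2.5182807 × 10^14.
SE(Ŷ) = √(2.5182807 × 10^14) = 1.587 × 10^7.

1.587 × 10^7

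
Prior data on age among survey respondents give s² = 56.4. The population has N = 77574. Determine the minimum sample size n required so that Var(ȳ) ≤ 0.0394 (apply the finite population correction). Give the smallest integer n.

1406

Without fpc, n₀ = s²/D = 56.4/0.0394 = 1431.4721.
With fpc, (1 − n/N)·s²/n ≤ D requires n ≥ n₀/(1 + n₀/N) = 1431.4721/(1 + 1431.4721/77574) = 1405.5358.
Rounding up, n = 1406.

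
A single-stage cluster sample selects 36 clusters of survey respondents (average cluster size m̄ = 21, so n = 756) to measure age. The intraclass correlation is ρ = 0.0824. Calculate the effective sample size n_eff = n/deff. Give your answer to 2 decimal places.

285.50

deff = 1 + (21 − 1)·0.0824 = 1 + 1.648 = 2.648.
n_eff = 756 / 2.648 = 285.50.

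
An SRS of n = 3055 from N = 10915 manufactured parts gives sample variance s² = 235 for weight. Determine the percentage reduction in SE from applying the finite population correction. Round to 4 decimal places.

15.1407

f = n/N = 3055/10915 = 0.27989006.
SE_no-fpc = √(s²/n) = 0.2773501; SE_fpc = √((1−f)s²/n) = 0.23535733.
Ratio = √(1−f) = 0.84859292. Reduction = 100·(1 − 0.84859292) = 15.1407%.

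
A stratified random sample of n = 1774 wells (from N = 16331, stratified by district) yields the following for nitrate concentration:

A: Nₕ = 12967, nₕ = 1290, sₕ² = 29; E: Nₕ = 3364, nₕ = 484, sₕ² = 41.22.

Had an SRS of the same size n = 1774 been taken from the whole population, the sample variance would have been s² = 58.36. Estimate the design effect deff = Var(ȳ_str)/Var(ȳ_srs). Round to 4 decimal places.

0.5407

Var(ȳ_str) = Σ Wₕ²(1−fₕ)sₕ²/nₕ with Wₕ = Nₕ/16331:
  A: (12967/16331)²·(1−1290/12967)·29/1290 = 0.012763022
  E: (3364/16331)²·(1−484/3364)·41.22/484 = 0.0030937523
  → Var(ȳ_str) = 0.015856774.
Var(ȳ_srs) = (1 − 1774/16331)·58.36/1774 = 0.029323835.
deff = 0.015856774 / 0.029323835 = 0.5407.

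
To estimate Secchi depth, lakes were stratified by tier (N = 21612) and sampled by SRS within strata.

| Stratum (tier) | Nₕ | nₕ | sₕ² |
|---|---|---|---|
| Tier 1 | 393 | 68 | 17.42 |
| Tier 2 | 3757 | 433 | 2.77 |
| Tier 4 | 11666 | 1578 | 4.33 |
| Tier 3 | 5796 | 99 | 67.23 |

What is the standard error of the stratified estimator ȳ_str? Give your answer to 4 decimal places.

0.2212

Var(ȳ_str) = Σₕ Wₕ²(1 − fₕ)sₕ²/nₕ with Wₕ = Nₕ/N, N = 21612.
Tier 1: Wₕ = 0.01818434; term = 0.01818434²·(1 − 0.17302799)·17.42/68 = 7.0052757 × 10^-5.
Tier 2: Wₕ = 0.17383861; term = 0.17383861²·(1 − 0.11525153)·2.77/433 = 1.7104255 × 10^-4.
Tier 4: Wₕ = 0.53979271; term = 0.53979271²·(1 − 0.13526487)·4.33/1578 = 6.9138193 × 10^-4.
Tier 3: Wₕ = 0.26818434; term = 0.26818434²·(1 − 0.01708075)·67.23/99 = 0.048007887.
Sum = 0.048940364.
SE = √(0.048940364) = 0.2212.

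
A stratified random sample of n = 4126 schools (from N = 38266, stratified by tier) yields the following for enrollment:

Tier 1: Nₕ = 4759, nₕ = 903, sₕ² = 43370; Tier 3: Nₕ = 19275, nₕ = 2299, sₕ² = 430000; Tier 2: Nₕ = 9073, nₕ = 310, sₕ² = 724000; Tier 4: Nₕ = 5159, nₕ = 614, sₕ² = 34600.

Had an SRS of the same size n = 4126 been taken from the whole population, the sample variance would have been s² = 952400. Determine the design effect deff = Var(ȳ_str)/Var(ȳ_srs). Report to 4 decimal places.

Var(ȳ_str) = Σ Wₕ²(1−fₕ)sₕ²/nₕ with Wₕ = Nₕ/38266:
  Tier 1: (4759/38266)²·(1−903/4759)·43370/903 = 0.60190544
  Tier 3: (19275/38266)²·(1−2299/19275)·430000/2299 = 41.795844
  Tier 2: (9073/38266)²·(1−310/9073)·724000/310 = 126.81028
  Tier 4: (5159/38266)²·(1−614/5159)·34600/614 = 0.90236244
  → Var(ȳ_str) = 170.11039.
Var(ȳ_srs) = (1 − 4126/38266)·952400/4126 = 205.93995.
deff = 170.11039 / 205.93995 = 0.8260.

0.8260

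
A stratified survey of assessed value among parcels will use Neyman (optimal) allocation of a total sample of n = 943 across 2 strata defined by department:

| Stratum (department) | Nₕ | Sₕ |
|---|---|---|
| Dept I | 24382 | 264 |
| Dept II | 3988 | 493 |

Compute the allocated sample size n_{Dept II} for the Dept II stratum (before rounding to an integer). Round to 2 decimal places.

Neyman allocation: nₕ = n·NₕSₕ / Σⱼ NⱼSⱼ.
Σ NⱼSⱼ = 24382·264 + 3988·493 = 8.402932 × 10^6.
n_{Dept II} = 943·3988·493 / (8.402932 × 10^6) = 220.64.

220.64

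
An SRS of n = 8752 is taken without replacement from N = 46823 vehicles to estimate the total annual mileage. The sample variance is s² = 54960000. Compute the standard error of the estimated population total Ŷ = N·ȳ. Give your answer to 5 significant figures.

3.3458 × 10^6

Var(Ŷ) = N²·Var(ȳ) = N²·(1 − n/N)·s²/n.
f = 8752/46823 = 0.18691669; Var(ȳ) = 0.81308331·54960000/8752 = 5105.9254.
Var(Ŷ) = 46823² · 5105.9254 = 1.1194197 × 10^13.
SE(Ŷ) = √(1.1194197 × 10^13) = 3.3458 × 10^6.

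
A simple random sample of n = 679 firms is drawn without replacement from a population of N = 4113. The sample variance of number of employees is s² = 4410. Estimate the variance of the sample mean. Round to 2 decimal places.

5.42

Under SRS without replacement, Var(ȳ) = (1 − f)·s²/n with f = n/N = 679/4113 = 0.16508631.
Var(ȳ) = (1 − 0.16508631)·4410/679 = 0.83491369·6.4948454 = 5.4226353.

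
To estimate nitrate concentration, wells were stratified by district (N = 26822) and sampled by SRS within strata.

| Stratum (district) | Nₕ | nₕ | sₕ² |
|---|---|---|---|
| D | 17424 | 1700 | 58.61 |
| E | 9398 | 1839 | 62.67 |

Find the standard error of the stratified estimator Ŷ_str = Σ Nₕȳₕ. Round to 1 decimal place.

3444.8

Var(Ŷ_str) = Σₕ Nₕ²(1 − fₕ)sₕ²/nₕ.
D: 17424²·(1 − 1700/17424)·58.61/1700 = 9.4456902 × 10^6.
E: 9398²·(1 − 1839/9398)·62.67/1839 = 2.420905 × 10^6.
Sum = 1.1866595 × 10^7.
SE = √(1.1866595 × 10^7) = 3444.8.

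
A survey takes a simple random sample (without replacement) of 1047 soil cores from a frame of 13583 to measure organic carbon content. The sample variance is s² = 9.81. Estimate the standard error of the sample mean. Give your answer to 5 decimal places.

Under SRS without replacement, Var(ȳ) = (1 − f)·s²/n with f = n/N = 1047/13583 = 0.07708165.
Var(ȳ) = (1 − 0.07708165)·9.81/1047 = 0.92291835·0.0093696275 = 0.0086474012.
SE(ȳ) = √(0.0086474012) = 0.09299.

0.09299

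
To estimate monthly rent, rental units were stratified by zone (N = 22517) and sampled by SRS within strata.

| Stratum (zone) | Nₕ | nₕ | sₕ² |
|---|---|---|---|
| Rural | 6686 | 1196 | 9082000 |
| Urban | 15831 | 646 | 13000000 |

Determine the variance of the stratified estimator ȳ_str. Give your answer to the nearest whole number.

10091

Var(ȳ_str) = Σₕ Wₕ²(1 − fₕ)sₕ²/nₕ with Wₕ = Nₕ/N, N = 22517.
Rural: Wₕ = 0.29693121; term = 0.29693121²·(1 − 0.17888124)·9082000/1196 = 549.75347.
Urban: Wₕ = 0.70306879; term = 0.70306879²·(1 − 0.04080601)·13000000/646 = 9541.418.
Sum = 10091.171.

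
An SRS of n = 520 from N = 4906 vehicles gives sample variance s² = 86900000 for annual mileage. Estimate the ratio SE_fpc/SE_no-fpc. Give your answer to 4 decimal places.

0.9455

f = n/N = 520/4906 = 0.10599266.
SE_no-fpc = √(s²/n) = 408.79749; SE_fpc = √((1−f)s²/n) = 386.52604.
Ratio = √(1−f) = 0.94551961.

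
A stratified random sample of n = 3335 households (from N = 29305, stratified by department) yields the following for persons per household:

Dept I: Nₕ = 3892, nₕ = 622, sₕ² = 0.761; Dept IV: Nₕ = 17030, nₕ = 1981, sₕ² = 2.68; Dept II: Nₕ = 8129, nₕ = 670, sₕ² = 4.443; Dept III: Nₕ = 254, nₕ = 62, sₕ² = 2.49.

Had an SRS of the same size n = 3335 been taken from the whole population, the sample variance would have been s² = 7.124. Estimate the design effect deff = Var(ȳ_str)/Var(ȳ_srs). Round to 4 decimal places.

0.4714

Var(ȳ_str) = Σ Wₕ²(1−fₕ)sₕ²/nₕ with Wₕ = Nₕ/29305:
  Dept I: (3892/29305)²·(1−622/3892)·0.761/622 = 1.8131403 × 10^-5
  Dept IV: (17030/29305)²·(1−1981/17030)·2.68/1981 = 4.0372827 × 10^-4
  Dept II: (8129/29305)²·(1−670/8129)·4.443/670 = 4.6820472 × 10^-4
  Dept III: (254/29305)²·(1−62/254)·2.49/62 = 2.2806527 × 10^-6
  → Var(ȳ_str) = 8.9234505 × 10^-4.
Var(ȳ_srs) = (1 − 3335/29305)·7.124/3335 = 0.0018930335.
deff = (8.9234505 × 10^-4) / 0.0018930335 = 0.4714.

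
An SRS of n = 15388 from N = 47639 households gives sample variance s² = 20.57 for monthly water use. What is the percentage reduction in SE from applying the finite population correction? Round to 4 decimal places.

17.7208

f = n/N = 15388/47639 = 0.32301266.
SE_no-fpc = √(s²/n) = 0.036561673; SE_fpc = √((1−f)s²/n) = 0.030082667.
Ratio = √(1−f) = 0.82279241. Reduction = 100·(1 − 0.82279241) = 17.7208%.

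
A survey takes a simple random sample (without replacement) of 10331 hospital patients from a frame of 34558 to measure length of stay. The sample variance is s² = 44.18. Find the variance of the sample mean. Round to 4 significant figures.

0.002998

Under SRS without replacement, Var(ȳ) = (1 − f)·s²/n with f = n/N = 10331/34558 = 0.29894670.
Var(ȳ) = (1 − 0.29894670)·44.18/10331 = 0.70105330·0.0042764495 = 0.0029980191.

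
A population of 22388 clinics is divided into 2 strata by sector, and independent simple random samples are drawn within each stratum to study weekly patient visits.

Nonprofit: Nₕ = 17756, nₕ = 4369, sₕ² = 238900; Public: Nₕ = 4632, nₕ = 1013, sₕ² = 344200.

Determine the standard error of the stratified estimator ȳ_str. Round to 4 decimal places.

Var(ȳ_str) = Σₕ Wₕ²(1 − fₕ)sₕ²/nₕ with Wₕ = Nₕ/N, N = 22388.
Nonprofit: Wₕ = 0.79310345; term = 0.79310345²·(1 − 0.24605767)·238900/4369 = 25.931755.
Public: Wₕ = 0.20689655; term = 0.20689655²·(1 − 0.21869603)·344200/1013 = 11.363915.
Sum = 37.29567.
SE = √(37.29567) = 6.1070.

6.1070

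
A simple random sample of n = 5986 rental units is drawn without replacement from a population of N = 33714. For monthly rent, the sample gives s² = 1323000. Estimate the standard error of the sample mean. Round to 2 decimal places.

Under SRS without replacement, Var(ȳ) = (1 − f)·s²/n with f = n/N = 5986/33714 = 0.17755235.
Var(ȳ) = (1 − 0.17755235)·1323000/5986 = 0.82244765·221.0157 = 181.77385.
SE(ȳ) = √(181.77385) = 13.48.

13.48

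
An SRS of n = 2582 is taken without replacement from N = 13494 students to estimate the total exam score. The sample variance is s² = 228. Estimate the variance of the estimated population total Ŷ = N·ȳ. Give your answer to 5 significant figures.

1.3002 × 10^7

Var(Ŷ) = N²·Var(ȳ) = N²·(1 − n/N)·s²/n.
f = 2582/13494 = 0.19134430; Var(ȳ) = 0.80865570·228/2582 = 0.071407242.
Var(Ŷ) = 13494² · 0.071407242 = 1.3002404 × 10^7.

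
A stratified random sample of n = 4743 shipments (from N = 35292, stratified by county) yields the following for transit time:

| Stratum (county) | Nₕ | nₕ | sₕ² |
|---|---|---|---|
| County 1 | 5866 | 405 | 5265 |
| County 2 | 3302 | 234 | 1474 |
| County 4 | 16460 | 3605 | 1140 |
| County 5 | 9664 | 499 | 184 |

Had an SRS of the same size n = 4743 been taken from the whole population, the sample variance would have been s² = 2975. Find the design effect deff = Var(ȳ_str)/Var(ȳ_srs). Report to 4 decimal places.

Var(ȳ_str) = Σ Wₕ²(1−fₕ)sₕ²/nₕ with Wₕ = Nₕ/35292:
  County 1: (5866/35292)²·(1−405/5866)·5265/405 = 0.33435286
  County 2: (3302/35292)²·(1−234/3302)·1474/234 = 0.051234383
  County 4: (16460/35292)²·(1−3605/16460)·1140/3605 = 0.053721602
  County 5: (9664/35292)²·(1−499/9664)·184/499 = 0.026221294
  → Var(ȳ_str) = 0.46553014.
Var(ȳ_srs) = (1 − 4743/35292)·2975/4743 = 0.54294342.
deff = 0.46553014 / 0.54294342 = 0.8574.

0.8574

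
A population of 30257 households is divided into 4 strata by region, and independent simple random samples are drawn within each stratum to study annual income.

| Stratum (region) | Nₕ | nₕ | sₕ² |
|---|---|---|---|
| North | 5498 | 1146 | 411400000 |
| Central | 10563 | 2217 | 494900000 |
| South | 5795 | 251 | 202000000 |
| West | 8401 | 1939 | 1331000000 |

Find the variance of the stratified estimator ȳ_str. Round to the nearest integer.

Var(ȳ_str) = Σₕ Wₕ²(1 − fₕ)sₕ²/nₕ with Wₕ = Nₕ/N, N = 30257.
North: Wₕ = 0.18171002; term = 0.18171002²·(1 − 0.20843943)·411400000/1146 = 9382.5646.
Central: Wₕ = 0.34910930; term = 0.34910930²·(1 − 0.20988356)·494900000/2217 = 21496.398.
South: Wₕ = 0.19152593; term = 0.19152593²·(1 − 0.04331320)·202000000/251 = 28242.464.
West: Wₕ = 0.27765476; term = 0.27765476²·(1 − 0.23080586)·1331000000/1939 = 40704.878.
Sum = 99826.305.

99826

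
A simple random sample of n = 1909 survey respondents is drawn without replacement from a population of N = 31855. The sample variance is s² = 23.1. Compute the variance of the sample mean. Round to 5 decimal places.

Under SRS without replacement, Var(ȳ) = (1 − f)·s²/n with f = n/N = 1909/31855 = 0.05992780.
Var(ȳ) = (1 − 0.05992780)·23.1/1909 = 0.94007220·0.012100576 = 0.011375415.

0.01138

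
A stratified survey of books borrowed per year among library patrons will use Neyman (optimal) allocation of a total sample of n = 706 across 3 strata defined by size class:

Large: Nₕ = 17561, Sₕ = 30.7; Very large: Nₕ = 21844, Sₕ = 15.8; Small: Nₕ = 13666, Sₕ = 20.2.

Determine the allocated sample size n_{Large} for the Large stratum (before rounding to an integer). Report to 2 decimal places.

Neyman allocation: nₕ = n·NₕSₕ / Σⱼ NⱼSⱼ.
Σ NⱼSⱼ = 17561·30.7 + 21844·15.8 + 13666·20.2 = 1.1603111 × 10^6.
n_{Large} = 706·17561·30.7 / (1.1603111 × 10^6) = 328.03.

328.03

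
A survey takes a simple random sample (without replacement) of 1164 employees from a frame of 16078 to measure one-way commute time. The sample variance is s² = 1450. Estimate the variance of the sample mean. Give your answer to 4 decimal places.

1.1555

Under SRS without replacement, Var(ȳ) = (1 − f)·s²/n with f = n/N = 1164/16078 = 0.07239706.
Var(ȳ) = (1 − 0.07239706)·1450/1164 = 0.92760294·1.2457045 = 1.1555191.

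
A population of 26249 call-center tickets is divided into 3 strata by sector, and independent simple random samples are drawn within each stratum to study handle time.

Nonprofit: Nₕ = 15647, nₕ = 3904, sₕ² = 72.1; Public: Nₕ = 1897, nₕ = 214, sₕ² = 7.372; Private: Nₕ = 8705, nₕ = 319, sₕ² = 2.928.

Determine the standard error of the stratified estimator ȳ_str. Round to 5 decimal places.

Var(ȳ_str) = Σₕ Wₕ²(1 − fₕ)sₕ²/nₕ with Wₕ = Nₕ/N, N = 26249.
Nonprofit: Wₕ = 0.59609890; term = 0.59609890²·(1 − 0.24950470)·72.1/3904 = 0.0049250435.
Public: Wₕ = 0.07226942; term = 0.07226942²·(1 − 0.11280970)·7.372/214 = 1.5962374 × 10^-4.
Private: Wₕ = 0.33163168; term = 0.33163168²·(1 − 0.03664561)·2.928/319 = 9.7247512 × 10^-4.
Sum = 0.0060571424.
SE = √(0.0060571424) = 0.07783.

0.07783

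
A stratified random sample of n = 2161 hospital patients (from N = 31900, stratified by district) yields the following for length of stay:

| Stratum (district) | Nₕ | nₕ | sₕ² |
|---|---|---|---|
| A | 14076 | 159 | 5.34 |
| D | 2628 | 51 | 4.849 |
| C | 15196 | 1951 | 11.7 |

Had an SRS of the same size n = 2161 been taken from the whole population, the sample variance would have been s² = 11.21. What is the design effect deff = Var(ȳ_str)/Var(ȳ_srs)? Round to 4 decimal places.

1.7130

Var(ȳ_str) = Σ Wₕ²(1−fₕ)sₕ²/nₕ with Wₕ = Nₕ/31900:
  A: (14076/31900)²·(1−159/14076)·5.34/159 = 0.0064652847
  D: (2628/31900)²·(1−51/2628)·4.849/51 = 6.3276205 × 10^-4
  C: (15196/31900)²·(1−1951/15196)·11.7/1951 = 0.0011861196
  → Var(ȳ_str) = 0.0082841664.
Var(ȳ_srs) = (1 − 2161/31900)·11.21/2161 = 0.0048360026.
deff = 0.0082841664 / 0.0048360026 = 1.7130.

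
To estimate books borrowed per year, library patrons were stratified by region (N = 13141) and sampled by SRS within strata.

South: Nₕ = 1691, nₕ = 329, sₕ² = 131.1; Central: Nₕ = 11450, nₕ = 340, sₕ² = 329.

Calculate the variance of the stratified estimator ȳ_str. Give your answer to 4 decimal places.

Var(ȳ_str) = Σₕ Wₕ²(1 − fₕ)sₕ²/nₕ with Wₕ = Nₕ/N, N = 13141.
South: Wₕ = 0.12868123; term = 0.12868123²·(1 − 0.19455943)·131.1/329 = 0.0053146012.
Central: Wₕ = 0.87131877; term = 0.87131877²·(1 − 0.02969432)·329/340 = 0.7128197.
Sum = 0.7181343.

0.7181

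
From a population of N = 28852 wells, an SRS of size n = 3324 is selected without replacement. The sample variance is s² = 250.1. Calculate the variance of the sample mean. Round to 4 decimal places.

0.0666

Under SRS without replacement, Var(ȳ) = (1 − f)·s²/n with f = n/N = 3324/28852 = 0.11520865.
Var(ȳ) = (1 − 0.11520865)·250.1/3324 = 0.88479135·0.075240674 = 0.066572297.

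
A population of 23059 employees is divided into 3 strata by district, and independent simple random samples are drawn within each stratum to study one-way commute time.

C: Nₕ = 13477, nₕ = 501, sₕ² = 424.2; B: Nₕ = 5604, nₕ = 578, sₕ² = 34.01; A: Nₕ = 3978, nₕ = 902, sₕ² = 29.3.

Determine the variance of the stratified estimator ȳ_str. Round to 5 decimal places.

0.28234

Var(ȳ_str) = Σₕ Wₕ²(1 − fₕ)sₕ²/nₕ with Wₕ = Nₕ/N, N = 23059.
C: Wₕ = 0.58445726; term = 0.58445726²·(1 − 0.03717445)·424.2/501 = 0.27847491.
B: Wₕ = 0.24302875; term = 0.24302875²·(1 − 0.10314061)·34.01/578 = 0.0031168684.
A: Wₕ = 0.17251399; term = 0.17251399²·(1 − 0.22674711)·29.3/902 = 7.4753452 × 10^-4.
Sum = 0.28233931.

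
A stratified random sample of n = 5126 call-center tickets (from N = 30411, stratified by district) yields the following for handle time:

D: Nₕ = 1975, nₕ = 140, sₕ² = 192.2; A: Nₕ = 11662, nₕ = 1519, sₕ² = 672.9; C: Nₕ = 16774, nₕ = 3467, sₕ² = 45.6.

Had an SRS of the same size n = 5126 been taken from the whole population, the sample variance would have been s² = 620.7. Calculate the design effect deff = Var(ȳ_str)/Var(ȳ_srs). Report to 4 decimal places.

Var(ȳ_str) = Σ Wₕ²(1−fₕ)sₕ²/nₕ with Wₕ = Nₕ/30411:
  D: (1975/30411)²·(1−140/1975)·192.2/140 = 0.0053798122
  A: (11662/30411)²·(1−1519/11662)·672.9/1519 = 0.056659249
  C: (16774/30411)²·(1−3467/16774)·45.6/3467 = 0.0031744347
  → Var(ȳ_str) = 0.065213496.
Var(ȳ_srs) = (1 − 5126/30411)·620.7/5126 = 0.10067819.
deff = 0.065213496 / 0.10067819 = 0.6477.

0.6477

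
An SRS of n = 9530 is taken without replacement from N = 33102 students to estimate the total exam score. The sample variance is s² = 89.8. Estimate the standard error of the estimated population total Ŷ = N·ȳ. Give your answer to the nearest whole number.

2712

Var(Ŷ) = N²·Var(ȳ) = N²·(1 − n/N)·s²/n.
f = 9530/33102 = 0.28789801; Var(ȳ) = 0.71210199·89.8/9530 = 0.0067100481.
Var(Ŷ) = 33102² · 0.0067100481 = 7.3524842 × 10^6.
SE(Ŷ) = √(7.3524842 × 10^6) = 2712.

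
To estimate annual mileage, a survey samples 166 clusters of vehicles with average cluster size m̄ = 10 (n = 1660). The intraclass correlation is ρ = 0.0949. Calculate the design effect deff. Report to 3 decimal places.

1.854

deff = 1 + (10 − 1)·0.0949 = 1 + 0.8541 = 1.8541.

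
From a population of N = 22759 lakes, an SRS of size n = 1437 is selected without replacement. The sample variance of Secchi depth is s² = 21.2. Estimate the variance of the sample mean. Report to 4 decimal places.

Under SRS without replacement, Var(ȳ) = (1 − f)·s²/n with f = n/N = 1437/22759 = 0.06313986.
Var(ȳ) = (1 − 0.06313986)·21.2/1437 = 0.93686014·0.014752958 = 0.013821458.

0.0138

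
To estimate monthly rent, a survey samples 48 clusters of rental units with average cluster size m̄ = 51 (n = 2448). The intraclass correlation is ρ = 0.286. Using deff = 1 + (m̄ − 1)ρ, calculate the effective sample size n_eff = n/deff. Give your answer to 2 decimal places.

deff = 1 + (51 − 1)·0.286 = 1 + 14.3 = 15.3.
n_eff = 2448 / 15.3 = 160.00.

160.00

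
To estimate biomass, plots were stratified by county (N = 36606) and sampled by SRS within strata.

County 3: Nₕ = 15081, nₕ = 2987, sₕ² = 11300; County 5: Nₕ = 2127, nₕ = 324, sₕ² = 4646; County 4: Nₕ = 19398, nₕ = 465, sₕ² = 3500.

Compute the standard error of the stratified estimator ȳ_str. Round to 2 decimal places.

Var(ȳ_str) = Σₕ Wₕ²(1 − fₕ)sₕ²/nₕ with Wₕ = Nₕ/N, N = 36606.
County 3: Wₕ = 0.41198164; term = 0.41198164²·(1 − 0.19806379)·11300/2987 = 0.51491883.
County 5: Wₕ = 0.05810523; term = 0.05810523²·(1 − 0.15232722)·4646/324 = 0.041038631.
County 4: Wₕ = 0.52991313; term = 0.52991313²·(1 − 0.02397154)·3500/465 = 2.0629416.
Sum = 2.6188991.
SE = √(2.6188991) = 1.62.

1.62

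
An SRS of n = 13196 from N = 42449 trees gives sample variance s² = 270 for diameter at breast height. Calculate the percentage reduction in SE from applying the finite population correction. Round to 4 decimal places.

16.9860

f = n/N = 13196/42449 = 0.31086716.
SE_no-fpc = √(s²/n) = 0.14304106; SE_fpc = √((1−f)s²/n) = 0.11874414.
Ratio = √(1−f) = 0.83014025. Reduction = 100·(1 − 0.83014025) = 16.9860%.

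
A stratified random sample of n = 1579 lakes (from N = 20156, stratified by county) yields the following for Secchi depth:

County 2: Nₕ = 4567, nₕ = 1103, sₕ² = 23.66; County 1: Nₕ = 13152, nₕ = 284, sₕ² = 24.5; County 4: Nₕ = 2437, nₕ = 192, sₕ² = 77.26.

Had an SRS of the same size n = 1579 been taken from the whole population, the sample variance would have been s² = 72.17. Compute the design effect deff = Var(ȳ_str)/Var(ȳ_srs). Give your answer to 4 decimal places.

1.0016

Var(ȳ_str) = Σ Wₕ²(1−fₕ)sₕ²/nₕ with Wₕ = Nₕ/20156:
  County 2: (4567/20156)²·(1−1103/4567)·23.66/1103 = 8.3529412 × 10^-4
  County 1: (13152/20156)²·(1−284/13152)·24.5/284 = 0.035937006
  County 4: (2437/20156)²·(1−192/2437)·77.26/192 = 0.0054189688
  → Var(ȳ_str) = 0.042191269.
Var(ȳ_srs) = (1 − 1579/20156)·72.17/1579 = 0.042125572.
deff = 0.042191269 / 0.042125572 = 1.0016.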